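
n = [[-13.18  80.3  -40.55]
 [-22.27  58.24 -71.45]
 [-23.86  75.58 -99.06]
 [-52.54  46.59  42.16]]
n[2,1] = 75.58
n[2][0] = -23.86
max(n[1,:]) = 58.24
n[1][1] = 58.24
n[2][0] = -23.86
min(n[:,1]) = 46.59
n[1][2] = -71.45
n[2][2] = -99.06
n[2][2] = -99.06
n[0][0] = -13.18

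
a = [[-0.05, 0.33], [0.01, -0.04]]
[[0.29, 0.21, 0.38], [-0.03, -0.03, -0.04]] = a @ [[0.14, 0.10, 0.18],[0.9, 0.66, 1.17]]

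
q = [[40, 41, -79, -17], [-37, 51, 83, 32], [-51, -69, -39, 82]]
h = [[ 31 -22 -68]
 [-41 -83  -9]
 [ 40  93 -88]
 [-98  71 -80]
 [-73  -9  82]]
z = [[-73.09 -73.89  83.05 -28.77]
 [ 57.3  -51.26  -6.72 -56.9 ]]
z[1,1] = -51.26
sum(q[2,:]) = -77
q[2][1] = -69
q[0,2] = -79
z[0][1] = -73.89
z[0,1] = -73.89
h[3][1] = 71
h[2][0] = 40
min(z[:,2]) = -6.72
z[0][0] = -73.09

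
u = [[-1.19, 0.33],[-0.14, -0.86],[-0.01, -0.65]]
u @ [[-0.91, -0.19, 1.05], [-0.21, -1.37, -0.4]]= [[1.01, -0.23, -1.38], [0.31, 1.2, 0.20], [0.15, 0.89, 0.25]]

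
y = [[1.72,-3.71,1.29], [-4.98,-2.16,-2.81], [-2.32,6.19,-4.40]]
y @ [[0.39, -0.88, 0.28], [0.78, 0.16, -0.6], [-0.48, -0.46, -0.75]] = [[-2.84, -2.7, 1.74], [-2.28, 5.33, 2.01], [6.04, 5.06, -1.06]]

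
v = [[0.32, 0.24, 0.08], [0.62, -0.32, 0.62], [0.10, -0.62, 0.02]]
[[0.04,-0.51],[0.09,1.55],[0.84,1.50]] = v @ [[1.5, -0.15], [-1.18, -2.40], [-1.97, 1.41]]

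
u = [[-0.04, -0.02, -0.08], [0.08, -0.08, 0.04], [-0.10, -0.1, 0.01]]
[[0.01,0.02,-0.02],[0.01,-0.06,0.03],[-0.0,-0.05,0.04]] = u@[[0.12, -0.1, -0.10], [-0.1, 0.55, -0.29], [-0.1, -0.29, 0.39]]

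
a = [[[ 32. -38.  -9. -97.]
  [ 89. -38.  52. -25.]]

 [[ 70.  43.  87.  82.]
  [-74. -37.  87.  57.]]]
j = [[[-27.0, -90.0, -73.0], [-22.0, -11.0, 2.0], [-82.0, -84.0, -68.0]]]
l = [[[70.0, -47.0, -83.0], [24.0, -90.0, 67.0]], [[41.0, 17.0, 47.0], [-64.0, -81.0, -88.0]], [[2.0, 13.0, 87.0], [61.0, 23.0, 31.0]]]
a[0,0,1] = -38.0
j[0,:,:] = [[-27.0, -90.0, -73.0], [-22.0, -11.0, 2.0], [-82.0, -84.0, -68.0]]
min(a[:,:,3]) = -97.0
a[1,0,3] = 82.0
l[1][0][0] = 41.0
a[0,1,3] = -25.0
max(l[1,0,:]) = 47.0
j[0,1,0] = -22.0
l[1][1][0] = -64.0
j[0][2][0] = -82.0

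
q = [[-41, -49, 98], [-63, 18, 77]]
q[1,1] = 18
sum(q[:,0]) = -104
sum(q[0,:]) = 8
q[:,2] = [98, 77]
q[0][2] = 98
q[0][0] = -41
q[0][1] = -49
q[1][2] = 77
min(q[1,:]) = -63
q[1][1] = 18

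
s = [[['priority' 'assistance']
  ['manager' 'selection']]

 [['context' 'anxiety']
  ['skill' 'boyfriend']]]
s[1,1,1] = 'boyfriend'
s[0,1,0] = 'manager'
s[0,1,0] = 'manager'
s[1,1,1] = 'boyfriend'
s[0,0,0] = 'priority'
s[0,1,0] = 'manager'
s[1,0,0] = 'context'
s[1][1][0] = 'skill'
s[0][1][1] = 'selection'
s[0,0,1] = 'assistance'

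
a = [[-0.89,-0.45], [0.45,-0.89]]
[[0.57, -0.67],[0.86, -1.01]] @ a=[[-0.81, 0.34], [-1.22, 0.51]]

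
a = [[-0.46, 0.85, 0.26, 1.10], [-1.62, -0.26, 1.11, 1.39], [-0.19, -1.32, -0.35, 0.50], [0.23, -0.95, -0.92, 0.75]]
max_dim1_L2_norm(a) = 2.42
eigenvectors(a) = [[0.23-0.31j, (0.23+0.31j), (-0.72+0j), 0.70+0.00j],[0.71+0.00j, (0.71-0j), (0.16+0j), 0.02+0.00j],[0.16+0.45j, (0.16-0.45j), (-0.59+0j), 0.17+0.00j],[(-0.01+0.36j), -0.01-0.36j, -0.33+0.00j, (0.69+0j)]]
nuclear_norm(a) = 5.85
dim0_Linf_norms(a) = [1.62, 1.32, 1.11, 1.39]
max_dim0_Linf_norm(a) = 1.62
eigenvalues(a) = [(-0.55+2.12j), (-0.55-2.12j), (0.06+0j), (0.72+0j)]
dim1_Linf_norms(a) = [1.1, 1.62, 1.32, 0.95]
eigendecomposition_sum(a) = [[(-0.3+0.32j),0.39+0.38j,(0.36-0.12j),0.20-0.31j], [(-0.81-0.09j),-0.13+1.00j,0.57+0.41j,(0.68-0.04j)], [(-0.12-0.53j),(-0.66+0.14j),(-0.13+0.45j),(0.18+0.42j)], [(0.05-0.41j),(-0.51-0.08j),(-0.21+0.29j),0.02+0.35j]] + [[(-0.3-0.32j), 0.39-0.38j, (0.36+0.12j), (0.2+0.31j)],[(-0.81+0.09j), (-0.13-1j), 0.57-0.41j, (0.68+0.04j)],[-0.12+0.53j, -0.66-0.14j, -0.13-0.45j, (0.18-0.42j)],[(0.05+0.41j), -0.51+0.08j, (-0.21-0.29j), 0.02-0.35j]] + [[(0.03-0j),(-0.02+0j),0.05-0.00j,-0.04+0.00j], [-0.01+0.00j,-0j,(-0.01+0j),(0.01-0j)], [(0.02-0j),-0.02+0.00j,0.04-0.00j,-0.03+0.00j], [0.01-0.00j,-0.01+0.00j,0.02-0.00j,-0.02+0.00j]] + [[0.11+0.00j, (0.08-0j), (-0.52+0j), 0.74-0.00j], [0j, -0j, (-0.02+0j), (0.02-0j)], [0.03+0.00j, (0.02-0j), -0.13+0.00j, (0.18-0j)], [(0.11+0j), (0.08-0j), -0.52+0.00j, 0.73-0.00j]]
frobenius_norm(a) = 3.55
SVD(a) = [[-0.42, -0.26, 0.77, -0.41], [-0.90, 0.02, -0.33, 0.29], [-0.13, 0.68, -0.21, -0.7], [-0.0, 0.69, 0.51, 0.52]] @ diag([2.6605234144387295, 2.0865154549958422, 1.0724133617333604, 0.034612120168134884]) @ [[0.63, 0.02, -0.4, -0.67], [0.05, -0.85, -0.44, 0.29], [0.31, 0.50, -0.52, 0.62], [-0.71, 0.17, -0.62, -0.3]]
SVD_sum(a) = [[-0.7, -0.02, 0.44, 0.74], [-1.51, -0.04, 0.95, 1.60], [-0.21, -0.01, 0.13, 0.23], [-0.0, -0.00, 0.00, 0.00]] + [[-0.03, 0.46, 0.24, -0.16], [0.00, -0.04, -0.02, 0.01], [0.08, -1.2, -0.62, 0.41], [0.08, -1.22, -0.63, 0.41]] + [[0.26, 0.41, -0.43, 0.51], [-0.11, -0.18, 0.18, -0.22], [-0.07, -0.11, 0.12, -0.14], [0.17, 0.27, -0.28, 0.34]] + [[0.01,-0.00,0.01,0.0], [-0.01,0.0,-0.01,-0.00], [0.02,-0.0,0.01,0.01], [-0.01,0.0,-0.01,-0.01]]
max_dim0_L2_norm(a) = 1.99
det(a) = 0.21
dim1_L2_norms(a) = [1.49, 2.42, 1.47, 1.54]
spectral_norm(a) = 2.66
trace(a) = -0.32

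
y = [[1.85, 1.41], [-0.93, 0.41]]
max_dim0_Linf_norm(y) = 1.85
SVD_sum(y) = [[1.96, 1.24], [-0.48, -0.3]] + [[-0.11, 0.17],  [-0.45, 0.71]]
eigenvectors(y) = [[0.78+0.00j, (0.78-0j)],[-0.40+0.49j, -0.40-0.49j]]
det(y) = 2.07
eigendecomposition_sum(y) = [[(0.92-0.01j), (0.7-0.89j)], [-0.46+0.59j, (0.21+0.9j)]] + [[0.93+0.01j, (0.7+0.89j)], [(-0.46-0.59j), 0.21-0.90j]]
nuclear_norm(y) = 3.25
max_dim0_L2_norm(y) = 2.07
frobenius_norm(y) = 2.54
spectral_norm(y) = 2.39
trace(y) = 2.26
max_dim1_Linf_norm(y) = 1.85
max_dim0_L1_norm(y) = 2.78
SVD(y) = [[-0.97, 0.24],  [0.24, 0.97]] @ diag([2.385538166759675, 0.8676448898788532]) @ [[-0.85, -0.53], [-0.53, 0.85]]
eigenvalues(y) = [(1.13+0.89j), (1.13-0.89j)]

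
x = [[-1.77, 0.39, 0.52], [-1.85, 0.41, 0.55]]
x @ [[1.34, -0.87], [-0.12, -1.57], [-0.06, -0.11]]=[[-2.45,0.87], [-2.56,0.91]]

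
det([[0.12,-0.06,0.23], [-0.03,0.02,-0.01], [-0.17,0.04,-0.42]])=0.000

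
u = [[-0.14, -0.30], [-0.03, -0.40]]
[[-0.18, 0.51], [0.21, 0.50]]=u @ [[2.85, -1.18],  [-0.74, -1.15]]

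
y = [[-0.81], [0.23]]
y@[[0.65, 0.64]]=[[-0.53, -0.52], [0.15, 0.15]]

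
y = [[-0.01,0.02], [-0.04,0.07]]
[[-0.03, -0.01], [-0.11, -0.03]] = y @ [[0.06,-0.57], [-1.49,-0.76]]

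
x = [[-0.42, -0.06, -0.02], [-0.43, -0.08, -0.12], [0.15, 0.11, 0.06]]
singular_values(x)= [0.64, 0.1, 0.05]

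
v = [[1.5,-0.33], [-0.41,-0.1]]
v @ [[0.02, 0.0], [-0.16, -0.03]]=[[0.08, 0.01],  [0.01, 0.0]]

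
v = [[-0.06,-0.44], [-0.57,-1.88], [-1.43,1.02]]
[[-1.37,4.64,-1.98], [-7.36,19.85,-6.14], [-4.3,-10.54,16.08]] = v @ [[4.77,  -0.13,  -7.33], [2.47,  -10.52,  5.49]]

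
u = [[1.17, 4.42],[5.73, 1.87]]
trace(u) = 3.04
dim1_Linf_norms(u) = [4.42, 5.73]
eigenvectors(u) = [[-0.69, -0.63], [0.73, -0.77]]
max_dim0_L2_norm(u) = 5.85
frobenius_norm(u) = 7.57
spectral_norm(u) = 6.74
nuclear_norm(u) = 10.17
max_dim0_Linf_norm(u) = 5.73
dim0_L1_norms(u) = [6.9, 6.29]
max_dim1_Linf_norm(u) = 5.73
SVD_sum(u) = [[2.86, 2.03], [4.7, 3.33]] + [[-1.69, 2.39], [1.03, -1.46]]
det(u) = -23.14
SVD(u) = [[-0.52, -0.85], [-0.85, 0.52]] @ diag([6.742175490321789, 3.4319338073022556]) @ [[-0.82, -0.58], [0.58, -0.82]]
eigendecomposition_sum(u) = [[-1.88, 1.54], [2.00, -1.64]] + [[3.05, 2.88],[3.73, 3.51]]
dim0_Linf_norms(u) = [5.73, 4.42]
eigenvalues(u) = [-3.52, 6.56]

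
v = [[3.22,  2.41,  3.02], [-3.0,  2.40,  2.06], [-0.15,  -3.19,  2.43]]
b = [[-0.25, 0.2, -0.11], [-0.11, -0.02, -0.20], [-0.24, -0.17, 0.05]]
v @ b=[[-1.79, 0.08, -0.69], [-0.01, -1.0, -0.05], [-0.19, -0.38, 0.78]]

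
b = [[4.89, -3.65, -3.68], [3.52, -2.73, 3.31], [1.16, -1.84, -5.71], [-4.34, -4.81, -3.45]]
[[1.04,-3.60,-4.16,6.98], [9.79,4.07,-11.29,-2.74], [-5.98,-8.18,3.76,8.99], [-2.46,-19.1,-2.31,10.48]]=b @ [[0.55, 1.48, -0.47, -0.29], [-1.06, 1.81, 1.88, -0.97], [1.50, 1.15, -1.36, -1.32]]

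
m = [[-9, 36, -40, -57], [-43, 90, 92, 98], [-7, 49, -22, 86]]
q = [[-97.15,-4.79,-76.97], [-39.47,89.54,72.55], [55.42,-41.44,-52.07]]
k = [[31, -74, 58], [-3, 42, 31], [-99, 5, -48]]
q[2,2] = -52.07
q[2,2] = -52.07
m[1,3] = 98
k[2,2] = -48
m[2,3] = 86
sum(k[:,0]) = -71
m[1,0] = -43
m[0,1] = 36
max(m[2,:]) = 86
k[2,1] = 5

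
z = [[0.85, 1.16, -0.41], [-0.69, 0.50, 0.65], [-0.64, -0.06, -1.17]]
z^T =[[0.85,-0.69,-0.64], [1.16,0.5,-0.06], [-0.41,0.65,-1.17]]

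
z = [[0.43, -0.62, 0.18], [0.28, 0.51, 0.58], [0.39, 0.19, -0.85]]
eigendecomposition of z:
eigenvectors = [[(-0.75+0j), -0.75-0.00j, (-0.25+0j)], [0.11+0.62j, (0.11-0.62j), -0.30+0.00j], [(-0.15+0.13j), -0.15-0.13j, (0.92+0j)]]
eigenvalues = [(0.55+0.48j), (0.55-0.48j), (-1.02+0j)]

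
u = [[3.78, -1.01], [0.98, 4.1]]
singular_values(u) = [4.22, 3.9]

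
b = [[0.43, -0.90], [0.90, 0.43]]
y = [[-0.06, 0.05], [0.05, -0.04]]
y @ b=[[0.02, 0.08],  [-0.01, -0.06]]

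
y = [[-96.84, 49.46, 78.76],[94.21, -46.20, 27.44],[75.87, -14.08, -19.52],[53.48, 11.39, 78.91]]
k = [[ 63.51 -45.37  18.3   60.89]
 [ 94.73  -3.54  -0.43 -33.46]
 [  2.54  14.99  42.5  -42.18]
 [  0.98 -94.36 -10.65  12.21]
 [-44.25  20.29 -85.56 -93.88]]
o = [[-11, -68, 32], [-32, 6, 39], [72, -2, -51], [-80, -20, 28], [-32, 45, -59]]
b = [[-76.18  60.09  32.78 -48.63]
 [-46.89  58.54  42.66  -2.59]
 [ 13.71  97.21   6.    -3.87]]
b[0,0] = -76.18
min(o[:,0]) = -80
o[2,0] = 72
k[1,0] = 94.73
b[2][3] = -3.87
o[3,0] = -80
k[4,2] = -85.56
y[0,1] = 49.46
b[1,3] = -2.59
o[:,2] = [32, 39, -51, 28, -59]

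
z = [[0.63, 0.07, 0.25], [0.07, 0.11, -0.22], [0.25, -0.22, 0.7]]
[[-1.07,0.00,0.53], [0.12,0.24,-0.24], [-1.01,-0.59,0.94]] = z @[[-1.10, 0.6, -0.05],[-0.75, -0.76, 1.48],[-1.29, -1.29, 1.82]]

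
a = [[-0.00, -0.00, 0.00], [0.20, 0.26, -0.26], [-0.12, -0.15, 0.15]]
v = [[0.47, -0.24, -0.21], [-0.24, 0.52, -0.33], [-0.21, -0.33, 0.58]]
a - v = [[-0.47, 0.24, 0.21], [0.44, -0.26, 0.07], [0.09, 0.18, -0.43]]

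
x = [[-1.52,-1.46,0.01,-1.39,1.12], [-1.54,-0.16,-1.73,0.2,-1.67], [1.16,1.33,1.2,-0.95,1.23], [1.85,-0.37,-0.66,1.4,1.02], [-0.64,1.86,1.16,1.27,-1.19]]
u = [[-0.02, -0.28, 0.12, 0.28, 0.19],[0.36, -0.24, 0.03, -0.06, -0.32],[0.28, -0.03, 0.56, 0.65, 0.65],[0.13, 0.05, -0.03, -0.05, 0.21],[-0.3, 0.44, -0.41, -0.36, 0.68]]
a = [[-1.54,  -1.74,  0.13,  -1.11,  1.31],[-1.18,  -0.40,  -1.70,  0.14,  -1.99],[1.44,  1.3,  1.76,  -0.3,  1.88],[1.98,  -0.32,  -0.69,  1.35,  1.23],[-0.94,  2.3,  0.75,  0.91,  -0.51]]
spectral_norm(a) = 4.52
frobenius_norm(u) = 1.69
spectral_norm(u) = 1.20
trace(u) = 0.93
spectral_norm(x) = 3.93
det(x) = 27.49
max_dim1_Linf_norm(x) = 1.86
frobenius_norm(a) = 6.55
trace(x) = -0.27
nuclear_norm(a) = 12.48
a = u + x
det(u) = -0.00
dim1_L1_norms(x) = [5.5, 5.3, 5.87, 5.3, 6.12]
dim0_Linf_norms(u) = [0.36, 0.44, 0.56, 0.65, 0.68]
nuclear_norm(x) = 12.11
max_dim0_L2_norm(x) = 3.14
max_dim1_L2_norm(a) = 3.24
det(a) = 17.44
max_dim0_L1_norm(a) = 7.08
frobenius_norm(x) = 6.17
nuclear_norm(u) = 2.92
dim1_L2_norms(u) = [0.46, 0.54, 1.11, 0.26, 1.02]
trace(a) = 0.66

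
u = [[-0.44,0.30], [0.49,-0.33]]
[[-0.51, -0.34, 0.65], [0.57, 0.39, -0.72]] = u@ [[0.40, 1.15, -0.93], [-1.12, 0.54, 0.8]]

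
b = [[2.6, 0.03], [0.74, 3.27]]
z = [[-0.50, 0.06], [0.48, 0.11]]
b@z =[[-1.29, 0.16],[1.2, 0.40]]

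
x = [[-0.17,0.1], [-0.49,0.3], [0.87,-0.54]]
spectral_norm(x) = 1.19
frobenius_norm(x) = 1.19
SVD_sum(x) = [[-0.17, 0.10], [-0.49, 0.3], [0.87, -0.54]] + [[-0.0, -0.0],[-0.0, -0.0],[-0.0, -0.0]]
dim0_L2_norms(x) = [1.01, 0.63]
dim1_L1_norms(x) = [0.27, 0.79, 1.41]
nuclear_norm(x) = 1.20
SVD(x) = [[-0.17, -0.81], [-0.48, -0.44], [0.86, -0.4]] @ diag([1.1905762389462224, 0.005312180029675864]) @ [[0.85, -0.53], [0.53, 0.85]]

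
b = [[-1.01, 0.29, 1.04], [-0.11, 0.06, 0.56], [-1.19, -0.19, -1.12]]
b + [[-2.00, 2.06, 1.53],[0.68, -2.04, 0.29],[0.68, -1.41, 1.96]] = [[-3.01,2.35,2.57], [0.57,-1.98,0.85], [-0.51,-1.60,0.84]]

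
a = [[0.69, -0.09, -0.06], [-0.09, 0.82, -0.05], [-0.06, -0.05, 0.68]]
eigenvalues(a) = [0.58, 0.74, 0.87]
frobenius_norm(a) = 1.28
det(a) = 0.37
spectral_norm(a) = 0.87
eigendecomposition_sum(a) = [[0.27, 0.15, 0.25], [0.15, 0.09, 0.14], [0.25, 0.14, 0.23]] + [[0.27, 0.08, -0.34], [0.08, 0.03, -0.11], [-0.34, -0.11, 0.44]] + [[0.15,-0.33,0.04],[-0.33,0.70,-0.08],[0.04,-0.08,0.01]]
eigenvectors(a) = [[0.68,0.6,0.42], [0.39,0.19,-0.90], [0.62,-0.78,0.11]]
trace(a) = 2.19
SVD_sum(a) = [[0.15,-0.33,0.04],[-0.33,0.7,-0.08],[0.04,-0.08,0.01]] + [[0.27, 0.08, -0.34], [0.08, 0.03, -0.11], [-0.34, -0.11, 0.44]] + [[0.27, 0.15, 0.25], [0.15, 0.09, 0.14], [0.25, 0.14, 0.23]]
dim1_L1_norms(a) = [0.84, 0.96, 0.79]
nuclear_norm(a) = 2.19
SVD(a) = [[0.42, -0.60, -0.68], [-0.9, -0.19, -0.39], [0.11, 0.78, -0.62]] @ diag([0.8678457360872662, 0.7388519015279941, 0.5833023623847392]) @ [[0.42,-0.9,0.11],  [-0.6,-0.19,0.78],  [-0.68,-0.39,-0.62]]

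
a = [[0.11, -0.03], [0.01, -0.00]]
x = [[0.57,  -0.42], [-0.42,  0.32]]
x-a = [[0.46, -0.39], [-0.43, 0.32]]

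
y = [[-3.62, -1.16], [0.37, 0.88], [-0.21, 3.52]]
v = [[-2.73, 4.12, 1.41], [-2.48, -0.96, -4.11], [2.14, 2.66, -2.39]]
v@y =[[11.11, 11.76], [9.49, -12.44], [-6.26, -8.55]]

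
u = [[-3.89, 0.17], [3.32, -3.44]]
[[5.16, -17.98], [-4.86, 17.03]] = u @ [[-1.32,4.60], [0.14,-0.51]]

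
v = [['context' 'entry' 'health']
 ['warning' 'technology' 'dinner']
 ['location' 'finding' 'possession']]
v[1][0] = 'warning'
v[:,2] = ['health', 'dinner', 'possession']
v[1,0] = 'warning'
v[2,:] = ['location', 'finding', 'possession']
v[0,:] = ['context', 'entry', 'health']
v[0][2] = 'health'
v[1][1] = 'technology'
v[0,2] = 'health'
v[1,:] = ['warning', 'technology', 'dinner']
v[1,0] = 'warning'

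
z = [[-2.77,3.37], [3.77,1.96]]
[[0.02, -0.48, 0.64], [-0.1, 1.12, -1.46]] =z @ [[-0.02, 0.26, -0.34], [-0.01, 0.07, -0.09]]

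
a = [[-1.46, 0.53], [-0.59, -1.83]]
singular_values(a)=[1.93, 1.55]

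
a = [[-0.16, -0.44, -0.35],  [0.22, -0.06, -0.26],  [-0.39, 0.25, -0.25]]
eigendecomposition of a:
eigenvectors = [[(0.68+0j), (-0.1-0.58j), -0.10+0.58j], [0.08+0.00j, (-0.63+0j), -0.63-0.00j], [0.73+0.00j, (0.21+0.47j), (0.21-0.47j)]]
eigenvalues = [(-0.59+0j), (0.06+0.39j), (0.06-0.39j)]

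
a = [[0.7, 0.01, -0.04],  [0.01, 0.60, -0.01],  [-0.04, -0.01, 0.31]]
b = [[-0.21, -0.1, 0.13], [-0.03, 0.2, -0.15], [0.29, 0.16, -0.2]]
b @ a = [[-0.15, -0.06, 0.05], [-0.01, 0.12, -0.05], [0.21, 0.10, -0.08]]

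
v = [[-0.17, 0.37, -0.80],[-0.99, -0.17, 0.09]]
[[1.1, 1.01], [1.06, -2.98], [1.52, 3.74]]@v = [[-1.19, 0.24, -0.79], [2.77, 0.9, -1.12], [-3.96, -0.07, -0.88]]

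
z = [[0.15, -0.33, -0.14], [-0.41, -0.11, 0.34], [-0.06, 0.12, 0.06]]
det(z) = -0.00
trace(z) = 0.10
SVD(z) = [[-0.41, -0.84, 0.35], [0.9, -0.44, -0.02], [0.17, 0.3, 0.94]] @ diag([0.5785076319336656, 0.3656753550756856, 0.0032333395698072587]) @ [[-0.76, 0.1, 0.64], [0.10, 0.99, -0.03], [0.64, -0.04, 0.76]]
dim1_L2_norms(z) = [0.39, 0.54, 0.15]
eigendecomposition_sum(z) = [[0.25, -0.18, -0.22], [-0.22, 0.16, 0.20], [-0.10, 0.07, 0.08]] + [[0.0, -0.00, 0.0], [-0.00, 0.0, -0.0], [0.0, -0.0, 0.00]] + [[-0.1, -0.15, 0.08], [-0.19, -0.27, 0.14], [0.04, 0.05, -0.03]]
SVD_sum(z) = [[0.18, -0.02, -0.15], [-0.39, 0.05, 0.33], [-0.07, 0.01, 0.06]] + [[-0.03, -0.31, 0.01], [-0.02, -0.16, 0.01], [0.01, 0.11, -0.00]] + [[0.00,-0.00,0.0],[-0.0,0.0,-0.0],[0.0,-0.00,0.00]]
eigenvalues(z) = [0.5, 0.0, -0.4]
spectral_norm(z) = 0.58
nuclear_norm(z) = 0.95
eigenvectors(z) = [[-0.72, 0.64, -0.48], [0.64, -0.04, -0.86], [0.27, 0.76, 0.16]]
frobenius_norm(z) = 0.68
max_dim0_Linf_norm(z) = 0.41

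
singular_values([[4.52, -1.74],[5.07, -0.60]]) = [6.98, 0.87]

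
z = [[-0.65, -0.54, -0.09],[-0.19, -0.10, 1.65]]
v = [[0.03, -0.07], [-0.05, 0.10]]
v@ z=[[-0.01,-0.01,-0.12],[0.01,0.02,0.17]]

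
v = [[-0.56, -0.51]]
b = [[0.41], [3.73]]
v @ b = [[-2.13]]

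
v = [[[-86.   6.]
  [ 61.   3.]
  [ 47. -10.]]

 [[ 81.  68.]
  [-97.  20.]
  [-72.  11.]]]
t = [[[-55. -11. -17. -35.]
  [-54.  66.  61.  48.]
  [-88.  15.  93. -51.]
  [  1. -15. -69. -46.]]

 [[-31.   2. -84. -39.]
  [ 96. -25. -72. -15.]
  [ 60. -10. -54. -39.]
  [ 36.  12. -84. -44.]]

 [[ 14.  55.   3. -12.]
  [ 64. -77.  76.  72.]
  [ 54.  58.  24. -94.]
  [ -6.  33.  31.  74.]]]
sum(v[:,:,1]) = 98.0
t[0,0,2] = -17.0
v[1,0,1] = 68.0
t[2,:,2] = [3.0, 76.0, 24.0, 31.0]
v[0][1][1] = 3.0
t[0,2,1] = 15.0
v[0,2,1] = -10.0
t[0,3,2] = -69.0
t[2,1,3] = 72.0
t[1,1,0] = 96.0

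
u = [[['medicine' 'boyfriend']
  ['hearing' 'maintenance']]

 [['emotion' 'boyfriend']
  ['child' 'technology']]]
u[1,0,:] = ['emotion', 'boyfriend']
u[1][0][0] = 'emotion'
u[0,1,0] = 'hearing'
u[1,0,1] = 'boyfriend'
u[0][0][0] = 'medicine'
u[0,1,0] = 'hearing'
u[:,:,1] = [['boyfriend', 'maintenance'], ['boyfriend', 'technology']]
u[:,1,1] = ['maintenance', 'technology']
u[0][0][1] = 'boyfriend'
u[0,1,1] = 'maintenance'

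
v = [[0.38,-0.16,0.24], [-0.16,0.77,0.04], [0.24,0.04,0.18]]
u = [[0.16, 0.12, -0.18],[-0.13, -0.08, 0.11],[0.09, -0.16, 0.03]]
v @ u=[[0.10, 0.02, -0.08], [-0.12, -0.09, 0.11], [0.05, -0.00, -0.03]]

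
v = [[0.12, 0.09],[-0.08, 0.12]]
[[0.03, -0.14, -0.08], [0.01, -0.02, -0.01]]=v @ [[0.16, -0.67, -0.39], [0.15, -0.62, -0.35]]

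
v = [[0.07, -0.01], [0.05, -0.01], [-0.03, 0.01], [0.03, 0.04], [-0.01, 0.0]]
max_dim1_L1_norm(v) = 0.08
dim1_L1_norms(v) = [0.08, 0.06, 0.04, 0.07, 0.01]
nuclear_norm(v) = 0.14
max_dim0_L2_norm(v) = 0.1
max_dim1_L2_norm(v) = 0.07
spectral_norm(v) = 0.10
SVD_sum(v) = [[0.07, -0.0], [0.05, -0.0], [-0.03, 0.0], [0.03, -0.00], [-0.01, 0.0]] + [[-0.00,-0.01], [-0.0,-0.01], [0.0,0.01], [0.00,0.04], [-0.00,-0.0]]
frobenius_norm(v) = 0.11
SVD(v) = [[-0.73, -0.16], [-0.52, -0.18], [0.31, 0.2], [-0.29, 0.95], [0.1, -0.01]] @ diag([0.0964994416494423, 0.04344948516778862]) @ [[-1.0, 0.04],[0.04, 1.00]]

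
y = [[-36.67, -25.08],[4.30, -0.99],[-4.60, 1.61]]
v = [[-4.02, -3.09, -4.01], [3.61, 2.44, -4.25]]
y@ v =[[56.87, 52.12, 253.64], [-20.86, -15.7, -13.04], [24.30, 18.14, 11.60]]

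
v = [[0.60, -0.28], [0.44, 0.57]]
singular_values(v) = [0.77, 0.61]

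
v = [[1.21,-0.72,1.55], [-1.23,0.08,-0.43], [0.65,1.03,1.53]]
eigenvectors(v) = [[(-0.6+0j),(0.79+0j),0.79-0.00j], [-0.65+0.00j,-0.57+0.06j,(-0.57-0.06j)], [(0.46+0j),0.03+0.21j,0.03-0.21j]]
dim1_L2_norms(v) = [2.09, 1.31, 1.96]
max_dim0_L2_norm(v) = 2.22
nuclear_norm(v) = 4.79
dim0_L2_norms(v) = [1.84, 1.26, 2.22]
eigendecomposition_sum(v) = [[-0.27+0.00j, -0.37+0.00j, 0.11-0.00j], [-0.29+0.00j, (-0.4+0j), 0.12-0.00j], [(0.21-0j), 0.29-0.00j, (-0.09+0j)]] + [[0.74-0.71j, -0.17-1.42j, 0.72-2.90j], [(-0.47+0.57j), 0.24+1.00j, -0.28+2.13j], [0.22+0.17j, (0.37-0.11j), 0.81+0.07j]] + [[(0.74+0.71j), (-0.17+1.42j), 0.72+2.90j], [-0.47-0.57j, (0.24-1j), -0.28-2.13j], [(0.22-0.17j), 0.37+0.11j, (0.81-0.07j)]]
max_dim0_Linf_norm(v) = 1.55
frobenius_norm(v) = 3.15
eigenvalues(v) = [(-0.76+0j), (1.79+0.36j), (1.79-0.36j)]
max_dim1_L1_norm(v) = 3.48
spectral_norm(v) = 2.77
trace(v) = 2.82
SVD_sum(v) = [[1.21, 0.05, 1.52],  [-0.69, -0.03, -0.86],  [1.01, 0.04, 1.27]] + [[0.23, -0.63, -0.16], [-0.13, 0.35, 0.09], [-0.36, 0.99, 0.26]] + [[-0.23, -0.13, 0.19], [-0.42, -0.24, 0.34], [-0.00, -0.00, 0.0]]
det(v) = -2.51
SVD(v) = [[-0.7, 0.52, -0.49], [0.4, -0.28, -0.87], [-0.59, -0.81, -0.01]] @ diag([2.7660749755132312, 1.343345335073996, 0.6765741205325603]) @ [[-0.62, -0.02, -0.78], [0.33, -0.91, -0.24], [0.71, 0.41, -0.58]]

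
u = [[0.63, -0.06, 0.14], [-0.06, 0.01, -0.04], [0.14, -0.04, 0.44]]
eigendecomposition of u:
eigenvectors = [[0.88, -0.47, 0.08], [-0.10, -0.02, 0.99], [0.47, 0.88, 0.07]]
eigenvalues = [0.71, 0.37, 0.0]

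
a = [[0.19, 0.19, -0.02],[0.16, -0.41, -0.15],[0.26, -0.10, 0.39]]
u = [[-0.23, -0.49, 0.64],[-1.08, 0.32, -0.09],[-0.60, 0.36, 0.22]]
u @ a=[[0.04, 0.09, 0.33], [-0.18, -0.33, -0.06], [0.00, -0.28, 0.04]]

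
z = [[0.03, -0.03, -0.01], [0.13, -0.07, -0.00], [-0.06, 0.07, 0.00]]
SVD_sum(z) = [[0.03,-0.02,-0.0], [0.12,-0.08,-0.0], [-0.07,0.05,0.0]] + [[-0.0, -0.01, -0.0], [0.01, 0.01, 0.00], [0.01, 0.02, 0.0]] + [[0.00,0.0,-0.01], [-0.0,-0.0,0.00], [0.0,0.00,-0.00]]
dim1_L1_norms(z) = [0.07, 0.2, 0.13]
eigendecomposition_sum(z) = [[(0.02+0j), -0.01+0.00j, 0.00+0.00j],  [0.07+0.00j, (-0.03+0j), (0.02+0j)],  [(-0.1-0j), 0.04-0.00j, (-0.03-0j)]] + [[0.01+0.02j,  -0.01-0.00j,  (-0.01+0j)], [0.03+0.03j,  (-0.02+0j),  -0.01+0.01j], [(0.02-0.04j),  0.01+0.02j,  (0.01+0.01j)]] + [[0.01-0.02j, -0.01+0.00j, -0.01-0.00j], [0.03-0.03j, -0.02-0.00j, (-0.01-0.01j)], [(0.02+0.04j), 0.01-0.02j, 0.01-0.01j]]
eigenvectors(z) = [[-0.13+0.00j, (0.28-0.24j), 0.28+0.24j], [-0.58+0.00j, (0.23-0.56j), 0.23+0.56j], [0.81+0.00j, -0.71+0.00j, -0.71-0.00j]]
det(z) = -0.00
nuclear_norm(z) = 0.22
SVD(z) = [[-0.24, 0.29, 0.93], [-0.83, -0.56, -0.04], [0.5, -0.78, 0.37]] @ diag([0.1767201159429778, 0.029714054701751084, 0.009331429380423705]) @ [[-0.82,0.57,0.01],  [-0.57,-0.82,-0.10],  [0.04,0.09,-1.00]]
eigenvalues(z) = [(-0.04+0j), 0.03j, -0.03j]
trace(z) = -0.04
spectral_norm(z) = 0.18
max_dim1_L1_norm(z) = 0.2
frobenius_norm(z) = 0.18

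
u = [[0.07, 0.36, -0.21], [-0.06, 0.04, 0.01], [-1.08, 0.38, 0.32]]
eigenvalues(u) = [0.68, -0.25, 0.0]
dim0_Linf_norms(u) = [1.08, 0.38, 0.32]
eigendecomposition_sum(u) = [[0.24,0.05,-0.14], [-0.03,-0.01,0.02], [-0.77,-0.17,0.44]] + [[-0.17, 0.3, -0.07], [-0.02, 0.04, -0.01], [-0.31, 0.54, -0.12]] + [[-0.0, 0.0, -0.0],[-0.00, 0.00, -0.0],[-0.00, 0.01, -0.00]]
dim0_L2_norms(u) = [1.08, 0.52, 0.38]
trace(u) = 0.43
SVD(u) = [[-0.00, -1.0, 0.05],[0.06, -0.05, -1.0],[1.0, -0.0, 0.06]] @ diag([1.1908501947509154, 0.4230534834739454, 0.0012505128015931658]) @ [[-0.91, 0.32, 0.27], [-0.15, -0.86, 0.49], [-0.39, -0.41, -0.83]]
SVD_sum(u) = [[0.0,-0.0,-0.00], [-0.06,0.02,0.02], [-1.08,0.38,0.32]] + [[0.07,0.36,-0.21], [0.00,0.02,-0.01], [0.0,0.0,-0.00]] + [[-0.0, -0.00, -0.00], [0.00, 0.00, 0.00], [-0.0, -0.0, -0.00]]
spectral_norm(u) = 1.19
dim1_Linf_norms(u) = [0.36, 0.06, 1.08]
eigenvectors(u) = [[-0.3, 0.49, -0.39], [0.04, 0.07, -0.41], [0.95, 0.87, -0.83]]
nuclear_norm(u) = 1.62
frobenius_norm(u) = 1.26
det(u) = -0.00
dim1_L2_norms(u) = [0.42, 0.07, 1.19]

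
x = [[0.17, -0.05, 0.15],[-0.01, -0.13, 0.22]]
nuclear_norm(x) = 0.46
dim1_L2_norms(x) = [0.23, 0.26]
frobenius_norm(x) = 0.35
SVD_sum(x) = [[0.07, -0.09, 0.17], [0.08, -0.10, 0.2]] + [[0.10, 0.04, -0.02],[-0.09, -0.03, 0.02]]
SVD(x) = [[-0.65, -0.76], [-0.76, 0.65]] @ diag([0.3128655199834455, 0.1463392169088256]) @ [[-0.33, 0.42, -0.85], [-0.93, -0.32, 0.20]]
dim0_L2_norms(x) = [0.17, 0.14, 0.27]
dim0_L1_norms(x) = [0.18, 0.18, 0.37]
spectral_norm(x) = 0.31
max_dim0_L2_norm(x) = 0.27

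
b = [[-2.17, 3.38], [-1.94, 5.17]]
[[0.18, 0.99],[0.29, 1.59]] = b @ [[0.01, 0.06],  [0.06, 0.33]]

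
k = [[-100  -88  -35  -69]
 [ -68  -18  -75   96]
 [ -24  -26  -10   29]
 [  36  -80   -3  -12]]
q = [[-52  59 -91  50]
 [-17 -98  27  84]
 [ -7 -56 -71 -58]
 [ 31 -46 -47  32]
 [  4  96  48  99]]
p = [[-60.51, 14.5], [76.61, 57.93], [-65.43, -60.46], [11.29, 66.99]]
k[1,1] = -18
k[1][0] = -68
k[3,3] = -12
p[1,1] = 57.93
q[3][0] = 31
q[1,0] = -17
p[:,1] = [14.5, 57.93, -60.46, 66.99]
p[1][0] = 76.61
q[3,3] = 32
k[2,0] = -24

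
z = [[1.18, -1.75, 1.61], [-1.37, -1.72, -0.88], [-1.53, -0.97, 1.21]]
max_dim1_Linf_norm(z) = 1.75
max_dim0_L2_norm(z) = 2.64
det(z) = -10.82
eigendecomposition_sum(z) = [[(-0.27+0j), -0.66+0.00j, (-0.04+0j)], [(-0.87+0j), (-2.16+0j), -0.14+0.00j], [-0.34+0.00j, -0.84+0.00j, (-0.05+0j)]] + [[(0.72+0.59j), (-0.54+0.2j), 0.83-0.98j],  [-0.25-0.27j, (0.22-0.05j), (-0.37+0.34j)],  [(-0.6+0.47j), (-0.06-0.47j), 0.63+0.83j]] + [[(0.72-0.59j), -0.54-0.20j, 0.83+0.98j], [-0.25+0.27j, 0.22+0.05j, -0.37-0.34j], [-0.60-0.47j, (-0.06+0.47j), 0.63-0.83j]]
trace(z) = 0.67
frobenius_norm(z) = 4.17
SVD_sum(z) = [[-0.55, -1.56, 0.79], [-0.45, -1.27, 0.64], [-0.54, -1.54, 0.78]] + [[1.53, 0.02, 1.10],[-1.33, -0.02, -0.96],[-0.44, -0.01, -0.32]] + [[0.2, -0.21, -0.28],[0.41, -0.43, -0.57],[-0.55, 0.57, 0.75]]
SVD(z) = [[0.62, -0.74, -0.28],  [0.50, 0.64, -0.58],  [0.61, 0.21, 0.77]] @ diag([2.973897855166248, 2.556030318795585, 1.4231094674814502]) @ [[-0.3, -0.85, 0.43], [-0.81, -0.01, -0.58], [-0.50, 0.53, 0.69]]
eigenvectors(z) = [[(-0.27+0j), (0.74+0j), 0.74-0.00j],[-0.90+0.00j, -0.29-0.04j, -0.29+0.04j],[(-0.35+0j), -0.13+0.59j, (-0.13-0.59j)]]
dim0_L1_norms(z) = [4.08, 4.44, 3.7]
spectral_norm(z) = 2.97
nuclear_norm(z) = 6.95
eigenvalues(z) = [(-2.48+0j), (1.58+1.37j), (1.58-1.37j)]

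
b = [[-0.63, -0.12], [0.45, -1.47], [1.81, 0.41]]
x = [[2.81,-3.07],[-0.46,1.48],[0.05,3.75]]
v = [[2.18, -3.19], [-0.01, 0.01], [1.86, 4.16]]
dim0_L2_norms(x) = [2.85, 5.07]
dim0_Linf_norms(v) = [2.18, 4.16]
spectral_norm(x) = 5.44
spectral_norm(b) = 1.97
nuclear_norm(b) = 3.50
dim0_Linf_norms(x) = [2.81, 3.75]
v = b + x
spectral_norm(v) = 5.25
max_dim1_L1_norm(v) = 6.02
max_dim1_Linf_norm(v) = 4.16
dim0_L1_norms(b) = [2.89, 2.0]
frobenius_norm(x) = 5.81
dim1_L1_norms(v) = [5.37, 0.02, 6.02]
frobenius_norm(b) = 2.49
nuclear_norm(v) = 8.11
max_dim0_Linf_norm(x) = 3.75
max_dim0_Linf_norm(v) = 4.16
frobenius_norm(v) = 5.97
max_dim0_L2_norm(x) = 5.07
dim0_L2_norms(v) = [2.87, 5.24]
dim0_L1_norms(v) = [4.05, 7.36]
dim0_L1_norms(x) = [3.32, 8.3]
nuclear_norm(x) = 7.49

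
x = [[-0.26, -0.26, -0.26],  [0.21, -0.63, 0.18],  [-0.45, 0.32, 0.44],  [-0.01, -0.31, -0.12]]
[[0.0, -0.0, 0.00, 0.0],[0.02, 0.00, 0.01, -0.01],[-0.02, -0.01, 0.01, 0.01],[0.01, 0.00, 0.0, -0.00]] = x@ [[0.03,0.02,-0.01,-0.01], [-0.02,-0.0,-0.01,0.01], [-0.01,-0.01,0.01,0.00]]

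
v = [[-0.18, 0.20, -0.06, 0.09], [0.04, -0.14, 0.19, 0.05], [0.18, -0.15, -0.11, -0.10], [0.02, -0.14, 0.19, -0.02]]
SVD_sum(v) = [[-0.15, 0.21, -0.1, 0.06],[0.1, -0.14, 0.07, -0.04],[0.10, -0.14, 0.07, -0.04],[0.10, -0.14, 0.07, -0.04]] + [[-0.03, 0.0, 0.05, 0.02], [-0.07, 0.00, 0.13, 0.05], [0.09, -0.00, -0.17, -0.07], [-0.06, 0.0, 0.12, 0.05]] + [[0.00,  -0.00,  -0.00,  0.01],[0.01,  -0.00,  -0.01,  0.03],[0.00,  -0.00,  -0.0,  0.01],[-0.01,  0.0,  0.01,  -0.03]] + [[-0.01, -0.01, -0.01, 0.0], [-0.00, -0.00, -0.0, 0.00], [-0.01, -0.01, -0.00, 0.00], [-0.01, -0.01, -0.0, 0.00]]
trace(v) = -0.45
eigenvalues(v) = [(-0.19+0.25j), (-0.19-0.25j), (-0.03+0.02j), (-0.03-0.02j)]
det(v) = 0.00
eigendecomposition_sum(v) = [[(-0.09+0j), 0.11+0.05j, -0.03-0.13j, 0.04-0.03j], [(0.02-0.06j), (-0.06+0.06j), (0.09+0.01j), 0.01+0.03j], [0.08+0.05j, -0.07-0.12j, -0.06+0.14j, (-0.06+0j)], [0.03-0.07j, -0.08+0.07j, 0.11+0.02j, 0.01+0.04j]] + [[(-0.09-0j), 0.11-0.05j, -0.03+0.13j, (0.04+0.03j)], [(0.02+0.06j), (-0.06-0.06j), 0.09-0.01j, (0.01-0.03j)], [0.08-0.05j, (-0.07+0.12j), (-0.06-0.14j), (-0.06-0j)], [(0.03+0.07j), -0.08-0.07j, (0.11-0.02j), 0.01-0.04j]] + [[-0.00+0.02j, -0.01-0.01j, -0.00+0.01j, 0.00+0.01j], [0.00+0.02j, (-0.01-0j), 0.01j, 0.01+0.01j], [(0.01+0.01j), -0.01+0.00j, 0.01j, 0.01+0.01j], [(-0.02-0.01j), 0.01-0.01j, -0.01-0.01j, (-0.02-0j)]] + [[(-0-0.02j), -0.01+0.01j, (-0-0.01j), 0.00-0.01j], [-0.02j, (-0.01+0j), -0.01j, (0.01-0.01j)], [0.01-0.01j, (-0.01-0j), 0.00-0.01j, (0.01-0.01j)], [(-0.02+0.01j), (0.01+0.01j), -0.01+0.01j, (-0.02+0j)]]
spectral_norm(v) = 0.43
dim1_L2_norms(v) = [0.29, 0.24, 0.28, 0.24]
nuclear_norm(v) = 0.80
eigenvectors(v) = [[(-0.43+0.3j),-0.43-0.30j,0.10+0.45j,0.10-0.45j], [(-0.12-0.36j),(-0.12+0.36j),(0.38+0.4j),0.38-0.40j], [0.61+0.00j,0.61-0.00j,(0.31+0.18j),(0.31-0.18j)], [-0.09-0.44j,(-0.09+0.44j),-0.59+0.00j,-0.59-0.00j]]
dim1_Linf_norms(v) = [0.2, 0.19, 0.18, 0.19]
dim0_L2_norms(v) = [0.26, 0.32, 0.3, 0.14]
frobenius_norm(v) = 0.53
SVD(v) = [[-0.66, -0.20, 0.18, -0.70], [0.43, -0.52, 0.74, -0.06], [0.43, 0.68, 0.18, -0.56], [0.44, -0.47, -0.63, -0.44]] @ diag([0.42866863987001685, 0.3008221766460218, 0.05179943539210795, 0.021587814224657144]) @ [[0.52, -0.74, 0.37, -0.21], [0.43, -0.01, -0.84, -0.34], [0.33, -0.12, -0.2, 0.91], [0.66, 0.66, 0.36, -0.07]]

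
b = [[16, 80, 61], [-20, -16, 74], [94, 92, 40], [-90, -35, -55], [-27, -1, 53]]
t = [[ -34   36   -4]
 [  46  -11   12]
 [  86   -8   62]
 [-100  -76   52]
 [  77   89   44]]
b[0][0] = 16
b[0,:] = [16, 80, 61]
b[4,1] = -1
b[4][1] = -1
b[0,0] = 16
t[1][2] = 12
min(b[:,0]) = -90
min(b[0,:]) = 16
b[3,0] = -90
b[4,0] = -27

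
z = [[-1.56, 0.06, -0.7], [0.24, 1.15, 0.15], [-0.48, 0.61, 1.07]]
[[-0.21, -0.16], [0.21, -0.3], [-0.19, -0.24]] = z @ [[0.22, 0.10], [0.16, -0.28], [-0.17, -0.02]]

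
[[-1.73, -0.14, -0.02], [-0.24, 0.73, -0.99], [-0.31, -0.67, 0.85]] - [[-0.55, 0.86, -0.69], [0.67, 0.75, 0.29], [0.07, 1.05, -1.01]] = [[-1.18,-1.00,0.67], [-0.91,-0.02,-1.28], [-0.38,-1.72,1.86]]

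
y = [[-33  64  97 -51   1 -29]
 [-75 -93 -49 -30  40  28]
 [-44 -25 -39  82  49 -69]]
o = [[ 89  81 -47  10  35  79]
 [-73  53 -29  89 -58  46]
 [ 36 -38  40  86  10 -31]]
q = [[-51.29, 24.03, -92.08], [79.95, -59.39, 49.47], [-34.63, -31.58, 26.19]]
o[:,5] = [79, 46, -31]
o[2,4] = 10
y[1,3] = -30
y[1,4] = 40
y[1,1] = -93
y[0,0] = -33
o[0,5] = 79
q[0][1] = 24.03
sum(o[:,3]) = 185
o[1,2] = -29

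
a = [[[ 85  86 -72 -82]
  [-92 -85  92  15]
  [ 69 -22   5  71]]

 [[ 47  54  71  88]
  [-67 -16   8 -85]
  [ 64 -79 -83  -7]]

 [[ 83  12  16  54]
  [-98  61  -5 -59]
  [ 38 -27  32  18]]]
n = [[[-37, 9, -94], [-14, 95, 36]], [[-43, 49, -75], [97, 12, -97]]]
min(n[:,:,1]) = 9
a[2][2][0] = 38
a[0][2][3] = 71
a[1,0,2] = 71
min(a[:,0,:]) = -82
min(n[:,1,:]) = -97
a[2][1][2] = -5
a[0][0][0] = 85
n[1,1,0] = 97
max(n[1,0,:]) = 49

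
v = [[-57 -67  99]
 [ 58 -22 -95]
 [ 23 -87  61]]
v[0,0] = -57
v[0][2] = 99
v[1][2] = -95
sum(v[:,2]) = 65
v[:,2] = [99, -95, 61]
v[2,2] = 61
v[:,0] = [-57, 58, 23]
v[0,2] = 99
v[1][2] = -95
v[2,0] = 23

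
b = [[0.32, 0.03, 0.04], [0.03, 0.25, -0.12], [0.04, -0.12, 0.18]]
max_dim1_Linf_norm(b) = 0.32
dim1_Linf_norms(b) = [0.32, 0.25, 0.18]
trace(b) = 0.75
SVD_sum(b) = [[0.0, -0.0, 0.00], [0.00, 0.22, -0.16], [0.0, -0.16, 0.12]] + [[0.32, 0.04, 0.05], [0.04, 0.0, 0.01], [0.05, 0.01, 0.01]] + [[0.00, -0.01, -0.01],  [-0.01, 0.03, 0.04],  [-0.01, 0.04, 0.05]]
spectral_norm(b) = 0.34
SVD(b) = [[0.0, -0.98, 0.2], [-0.8, -0.12, -0.59], [0.60, -0.16, -0.78]] @ diag([0.33999999999999997, 0.3303993620398445, 0.0796006379601555]) @ [[0.00,-0.8,0.6],[-0.98,-0.12,-0.16],[0.2,-0.59,-0.78]]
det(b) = 0.01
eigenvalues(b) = [0.33, 0.08, 0.34]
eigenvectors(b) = [[0.98, 0.20, 0.0], [0.12, -0.59, -0.80], [0.16, -0.78, 0.60]]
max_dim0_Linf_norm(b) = 0.32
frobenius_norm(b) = 0.48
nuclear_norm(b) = 0.75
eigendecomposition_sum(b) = [[0.32,0.04,0.05], [0.04,0.0,0.01], [0.05,0.01,0.01]] + [[0.0, -0.01, -0.01], [-0.01, 0.03, 0.04], [-0.01, 0.04, 0.05]] + [[0.0, -0.0, 0.0], [0.0, 0.22, -0.16], [0.00, -0.16, 0.12]]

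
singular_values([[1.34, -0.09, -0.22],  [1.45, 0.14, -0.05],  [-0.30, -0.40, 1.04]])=[2.04, 1.05, 0.2]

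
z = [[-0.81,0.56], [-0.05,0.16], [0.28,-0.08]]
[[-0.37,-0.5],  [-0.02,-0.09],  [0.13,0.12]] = z@ [[0.45, 0.31], [-0.01, -0.44]]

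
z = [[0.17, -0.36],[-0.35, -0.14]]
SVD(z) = [[-0.91, 0.41], [0.41, 0.91]] @ diag([0.40317426726577316, 0.3715514906640894]) @ [[-0.74,0.67],[-0.67,-0.74]]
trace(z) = 0.03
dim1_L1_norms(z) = [0.53, 0.49]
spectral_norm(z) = 0.40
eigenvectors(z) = [[0.84, 0.55],[-0.54, 0.83]]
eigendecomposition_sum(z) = [[0.28, -0.19], [-0.18, 0.12]] + [[-0.11,-0.17],[-0.17,-0.26]]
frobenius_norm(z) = 0.55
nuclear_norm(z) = 0.77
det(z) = -0.15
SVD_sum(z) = [[0.27, -0.25], [-0.12, 0.11]] + [[-0.10, -0.11], [-0.23, -0.25]]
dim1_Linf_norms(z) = [0.36, 0.35]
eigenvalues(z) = [0.4, -0.37]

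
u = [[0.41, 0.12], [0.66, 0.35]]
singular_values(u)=[0.86, 0.08]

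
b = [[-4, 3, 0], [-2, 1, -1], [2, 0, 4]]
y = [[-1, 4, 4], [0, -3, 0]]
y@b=[[4, 1, 12], [6, -3, 3]]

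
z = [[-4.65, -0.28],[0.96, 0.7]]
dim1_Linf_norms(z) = [4.65, 0.96]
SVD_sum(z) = [[-4.64, -0.41], [1.01, 0.09]] + [[-0.01, 0.13], [-0.05, 0.61]]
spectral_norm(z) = 4.77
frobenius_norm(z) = 4.81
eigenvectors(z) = [[-0.98, 0.05],[0.18, -1.0]]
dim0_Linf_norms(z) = [4.65, 0.7]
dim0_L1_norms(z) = [5.61, 0.98]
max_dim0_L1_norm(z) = 5.61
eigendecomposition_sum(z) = [[-4.64, -0.25], [0.84, 0.04]] + [[-0.01, -0.03], [0.12, 0.66]]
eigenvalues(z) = [-4.6, 0.65]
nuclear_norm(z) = 5.39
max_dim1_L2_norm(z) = 4.66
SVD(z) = [[-0.98, 0.21], [0.21, 0.98]] @ diag([4.766551099666418, 0.6264907136333829]) @ [[1.0, 0.09], [-0.09, 1.00]]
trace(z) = -3.95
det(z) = -2.99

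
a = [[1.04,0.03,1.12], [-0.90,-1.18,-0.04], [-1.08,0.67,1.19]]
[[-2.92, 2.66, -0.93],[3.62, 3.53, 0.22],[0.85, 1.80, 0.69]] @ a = [[-4.43, -3.85, -4.48],[0.35, -3.91, 4.18],[-1.48, -1.64, 1.70]]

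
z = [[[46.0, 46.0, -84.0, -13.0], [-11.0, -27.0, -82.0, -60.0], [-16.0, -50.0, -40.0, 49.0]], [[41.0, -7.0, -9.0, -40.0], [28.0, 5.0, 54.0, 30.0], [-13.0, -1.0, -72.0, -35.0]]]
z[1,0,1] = -7.0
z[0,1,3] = -60.0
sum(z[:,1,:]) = -63.0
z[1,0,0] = 41.0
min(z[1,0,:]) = -40.0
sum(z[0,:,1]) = -31.0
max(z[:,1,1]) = 5.0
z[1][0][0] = 41.0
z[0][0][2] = -84.0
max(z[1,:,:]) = 54.0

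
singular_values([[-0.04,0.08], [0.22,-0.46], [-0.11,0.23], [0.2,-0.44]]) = [0.75, 0.01]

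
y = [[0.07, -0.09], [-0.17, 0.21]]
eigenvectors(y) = [[-0.78, 0.39],[-0.63, -0.92]]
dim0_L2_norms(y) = [0.18, 0.23]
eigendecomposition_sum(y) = [[-0.00, -0.0], [-0.00, -0.0]] + [[0.07, -0.09], [-0.17, 0.21]]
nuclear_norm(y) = 0.30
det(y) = -0.00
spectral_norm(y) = 0.29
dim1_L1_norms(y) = [0.16, 0.38]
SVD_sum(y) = [[0.07,  -0.09], [-0.17,  0.21]] + [[-0.0, -0.00], [-0.0, -0.0]]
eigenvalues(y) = [-0.0, 0.28]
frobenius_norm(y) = 0.29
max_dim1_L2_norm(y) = 0.27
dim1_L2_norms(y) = [0.11, 0.27]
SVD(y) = [[-0.39, 0.92], [0.92, 0.39]] @ diag([0.29325042838794435, 0.0020460328167236385]) @ [[-0.63, 0.78], [-0.78, -0.63]]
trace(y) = 0.28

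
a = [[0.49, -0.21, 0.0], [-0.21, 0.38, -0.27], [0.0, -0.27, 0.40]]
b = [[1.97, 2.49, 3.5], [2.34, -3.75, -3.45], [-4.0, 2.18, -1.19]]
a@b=[[0.47, 2.01, 2.44],  [1.56, -2.54, -1.72],  [-2.23, 1.88, 0.46]]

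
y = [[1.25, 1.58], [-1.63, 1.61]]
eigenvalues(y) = [(1.43+1.59j), (1.43-1.59j)]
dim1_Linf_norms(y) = [1.58, 1.63]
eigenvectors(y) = [[(-0.08+0.7j), -0.08-0.70j], [-0.71+0.00j, -0.71-0.00j]]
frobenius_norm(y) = 3.05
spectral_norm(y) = 2.33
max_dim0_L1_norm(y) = 3.19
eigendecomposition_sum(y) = [[0.62+0.88j, 0.79-0.71j], [(-0.82+0.73j), (0.81+0.72j)]] + [[(0.62-0.88j),0.79+0.71j], [-0.82-0.73j,0.81-0.72j]]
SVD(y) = [[0.35, 0.94], [0.94, -0.35]] @ diag([2.3313615081786963, 1.9679058712709703]) @ [[-0.47, 0.88], [0.88, 0.47]]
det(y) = 4.59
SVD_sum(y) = [[-0.38, 0.71],[-1.03, 1.93]] + [[1.63, 0.87], [-0.60, -0.32]]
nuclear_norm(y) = 4.30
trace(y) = 2.86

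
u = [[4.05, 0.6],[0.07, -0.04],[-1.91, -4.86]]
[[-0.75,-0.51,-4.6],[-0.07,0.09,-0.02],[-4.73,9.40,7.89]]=u @[[-0.35, 0.17, -0.95], [1.11, -2.0, -1.25]]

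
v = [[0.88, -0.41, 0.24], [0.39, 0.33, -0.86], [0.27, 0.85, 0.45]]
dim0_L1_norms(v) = [1.54, 1.59, 1.55]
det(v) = 1.00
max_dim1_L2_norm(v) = 1.0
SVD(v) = [[-0.67, -0.48, -0.56],[-0.56, 0.83, -0.03],[0.48, 0.29, -0.83]] @ diag([1.0017033380954783, 0.9996481878062005, 0.997944849710723]) @ [[-0.68, 0.5, 0.54], [-0.02, 0.72, -0.69], [-0.73, -0.49, -0.48]]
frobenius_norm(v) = 1.73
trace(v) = 1.66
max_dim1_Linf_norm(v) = 0.88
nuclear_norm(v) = 3.00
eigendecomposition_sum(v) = [[(0.82+0j), (-0.02+0j), (0.38+0j)], [-0.01+0.00j, 0j, -0.01+0.00j], [(0.38+0j), -0.01+0.00j, (0.18+0j)]] + [[(0.03+0.08j),-0.20+0.08j,-0.07-0.18j], [0.20-0.06j,0.16+0.47j,(-0.43+0.15j)], [(-0.06-0.18j),0.43-0.15j,0.14+0.39j]] + [[0.03-0.08j, -0.20-0.08j, -0.07+0.18j], [0.20+0.06j, (0.16-0.47j), -0.43-0.15j], [(-0.06+0.18j), (0.43+0.15j), (0.14-0.39j)]]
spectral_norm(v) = 1.00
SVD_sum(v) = [[0.46, -0.33, -0.36], [0.39, -0.28, -0.30], [-0.33, 0.24, 0.26]] + [[0.01,-0.35,0.33], [-0.02,0.59,-0.57], [-0.01,0.21,-0.2]] + [[0.41,0.27,0.27], [0.02,0.02,0.02], [0.60,0.4,0.40]]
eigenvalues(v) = [(1+0j), (0.33+0.94j), (0.33-0.94j)]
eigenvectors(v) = [[(0.91+0j), 0.01+0.30j, 0.01-0.30j],  [-0.02+0.00j, (0.71+0j), 0.71-0.00j],  [(0.42+0j), -0.64j, 0.64j]]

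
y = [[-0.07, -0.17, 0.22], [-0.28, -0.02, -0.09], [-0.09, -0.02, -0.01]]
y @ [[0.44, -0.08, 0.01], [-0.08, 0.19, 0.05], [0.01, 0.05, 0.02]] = [[-0.02, -0.02, -0.0], [-0.12, 0.01, -0.01], [-0.04, 0.0, -0.00]]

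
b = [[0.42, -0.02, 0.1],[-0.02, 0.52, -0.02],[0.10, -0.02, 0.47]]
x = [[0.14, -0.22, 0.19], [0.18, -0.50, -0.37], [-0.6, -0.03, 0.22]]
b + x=[[0.56,-0.24,0.29], [0.16,0.02,-0.39], [-0.5,-0.05,0.69]]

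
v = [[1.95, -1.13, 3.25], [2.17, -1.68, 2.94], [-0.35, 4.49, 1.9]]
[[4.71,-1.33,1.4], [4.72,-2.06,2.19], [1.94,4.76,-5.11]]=v@[[1.65, -0.71, 0.8], [0.32, 0.87, -0.92], [0.57, 0.32, -0.37]]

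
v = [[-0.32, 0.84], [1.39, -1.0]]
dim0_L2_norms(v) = [1.43, 1.31]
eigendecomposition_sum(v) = [[0.31, 0.18], [0.29, 0.17]] + [[-0.63,0.66],[1.1,-1.17]]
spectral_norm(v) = 1.88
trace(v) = -1.32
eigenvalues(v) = [0.47, -1.79]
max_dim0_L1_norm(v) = 1.84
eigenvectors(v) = [[0.73, -0.5],[0.69, 0.87]]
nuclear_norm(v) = 2.33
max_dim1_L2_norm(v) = 1.71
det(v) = -0.85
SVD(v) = [[-0.43, 0.90], [0.90, 0.43]] @ diag([1.8806864930160254, 0.4506864930160253]) @ [[0.74, -0.67], [0.67, 0.74]]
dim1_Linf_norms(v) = [0.84, 1.39]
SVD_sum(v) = [[-0.59, 0.54], [1.26, -1.14]] + [[0.27,  0.30], [0.13,  0.14]]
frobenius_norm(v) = 1.93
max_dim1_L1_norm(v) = 2.39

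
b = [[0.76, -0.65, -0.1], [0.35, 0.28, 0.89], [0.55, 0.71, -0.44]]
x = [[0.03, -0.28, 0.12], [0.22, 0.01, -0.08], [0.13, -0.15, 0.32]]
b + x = [[0.79, -0.93, 0.02],[0.57, 0.29, 0.81],[0.68, 0.56, -0.12]]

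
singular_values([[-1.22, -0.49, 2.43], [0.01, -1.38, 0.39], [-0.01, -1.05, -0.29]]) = [2.84, 1.66, 0.22]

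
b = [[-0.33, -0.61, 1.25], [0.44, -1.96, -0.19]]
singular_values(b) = [2.09, 1.33]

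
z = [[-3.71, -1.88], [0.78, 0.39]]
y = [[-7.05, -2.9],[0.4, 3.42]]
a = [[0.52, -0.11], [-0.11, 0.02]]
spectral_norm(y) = 7.84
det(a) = -0.00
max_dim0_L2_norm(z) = 3.79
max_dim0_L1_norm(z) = 4.49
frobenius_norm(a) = 0.54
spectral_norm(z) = 4.25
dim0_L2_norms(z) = [3.79, 1.92]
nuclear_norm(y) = 10.76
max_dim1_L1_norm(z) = 5.59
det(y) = -22.95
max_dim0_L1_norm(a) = 0.63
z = a @ y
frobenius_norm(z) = 4.25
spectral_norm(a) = 0.54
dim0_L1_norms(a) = [0.63, 0.13]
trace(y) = -3.63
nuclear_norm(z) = 4.25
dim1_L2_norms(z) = [4.16, 0.87]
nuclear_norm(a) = 0.55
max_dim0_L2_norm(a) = 0.53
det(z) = 0.02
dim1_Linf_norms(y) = [7.05, 3.42]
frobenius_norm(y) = 8.36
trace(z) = -3.32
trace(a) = 0.54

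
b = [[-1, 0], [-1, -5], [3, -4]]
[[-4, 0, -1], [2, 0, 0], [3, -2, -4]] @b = [[1, 4], [-2, 0], [-13, 26]]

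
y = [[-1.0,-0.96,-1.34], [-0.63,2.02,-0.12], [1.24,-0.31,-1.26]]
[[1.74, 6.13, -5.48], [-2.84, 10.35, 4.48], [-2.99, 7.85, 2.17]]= y@[[-1.62, -0.29, 2.54], [-1.84, 4.58, 3.01], [1.23, -7.64, 0.04]]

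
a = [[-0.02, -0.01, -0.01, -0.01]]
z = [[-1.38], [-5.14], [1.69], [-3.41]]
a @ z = [[0.1]]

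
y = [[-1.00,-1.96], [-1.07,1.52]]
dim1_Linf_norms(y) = [1.96, 1.52]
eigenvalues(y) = [-1.66, 2.18]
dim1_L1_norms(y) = [2.96, 2.59]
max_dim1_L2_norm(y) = 2.2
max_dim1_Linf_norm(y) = 1.96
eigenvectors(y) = [[-0.95, 0.52], [-0.32, -0.85]]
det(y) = -3.62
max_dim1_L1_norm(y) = 2.96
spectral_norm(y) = 2.49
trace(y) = 0.52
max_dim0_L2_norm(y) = 2.48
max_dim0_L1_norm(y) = 3.48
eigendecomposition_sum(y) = [[-1.37, -0.85],[-0.46, -0.29]] + [[0.37, -1.11], [-0.61, 1.81]]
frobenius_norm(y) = 2.88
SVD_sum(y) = [[-0.17, -2.03], [0.12, 1.42]] + [[-0.83, 0.07], [-1.19, 0.1]]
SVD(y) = [[-0.82, 0.57], [0.57, 0.82]] @ diag([2.4858767213113593, 1.455100314906944]) @ [[0.08, 1.0], [-1.00, 0.08]]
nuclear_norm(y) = 3.94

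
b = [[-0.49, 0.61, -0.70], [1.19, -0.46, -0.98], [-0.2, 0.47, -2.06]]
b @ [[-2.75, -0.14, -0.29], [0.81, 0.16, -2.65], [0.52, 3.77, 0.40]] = [[1.48, -2.47, -1.75], [-4.15, -3.93, 0.48], [-0.14, -7.66, -2.01]]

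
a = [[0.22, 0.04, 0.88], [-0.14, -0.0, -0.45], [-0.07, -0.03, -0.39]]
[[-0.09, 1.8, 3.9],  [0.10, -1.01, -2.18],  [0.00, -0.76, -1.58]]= a@[[-0.33, -1.24, 4.1], [2.31, -6.09, -3.34], [-0.13, 2.63, 3.56]]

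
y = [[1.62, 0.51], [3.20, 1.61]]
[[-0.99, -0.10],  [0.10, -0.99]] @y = [[-1.92,-0.67], [-3.01,-1.54]]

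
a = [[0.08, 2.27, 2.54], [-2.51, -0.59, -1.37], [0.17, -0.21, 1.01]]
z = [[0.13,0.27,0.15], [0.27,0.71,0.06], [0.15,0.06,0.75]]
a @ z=[[1.00,1.79,2.05], [-0.69,-1.18,-1.44], [0.12,-0.04,0.77]]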